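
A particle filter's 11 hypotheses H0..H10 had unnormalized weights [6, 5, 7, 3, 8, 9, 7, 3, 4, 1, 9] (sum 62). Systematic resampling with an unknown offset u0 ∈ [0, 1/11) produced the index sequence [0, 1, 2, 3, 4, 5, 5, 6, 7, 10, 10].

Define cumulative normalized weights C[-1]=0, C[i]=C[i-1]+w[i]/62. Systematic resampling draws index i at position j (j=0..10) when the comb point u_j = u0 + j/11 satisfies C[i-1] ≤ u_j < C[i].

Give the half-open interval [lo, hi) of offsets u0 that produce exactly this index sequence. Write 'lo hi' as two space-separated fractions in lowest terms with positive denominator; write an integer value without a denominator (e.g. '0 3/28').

25/682 16/341

C = [3/31, 11/62, 9/31, 21/62, 29/62, 19/31, 45/62, 24/31, 26/31, 53/62, 1]
j=0 picked index 0: u0 ∈ [0, 3/31)
j=1 picked index 1: u0 ∈ [2/341, 59/682)
j=2 picked index 2: u0 ∈ [-3/682, 37/341)
j=3 picked index 3: u0 ∈ [6/341, 45/682)
j=4 picked index 4: u0 ∈ [-17/682, 71/682)
j=5 picked index 5: u0 ∈ [9/682, 54/341)
j=6 picked index 5: u0 ∈ [-53/682, 23/341)
j=7 picked index 6: u0 ∈ [-8/341, 61/682)
j=8 picked index 7: u0 ∈ [-1/682, 16/341)
j=9 picked index 10: u0 ∈ [25/682, 2/11)
j=10 picked index 10: u0 ∈ [-37/682, 1/11)
intersection: [25/682, 16/341)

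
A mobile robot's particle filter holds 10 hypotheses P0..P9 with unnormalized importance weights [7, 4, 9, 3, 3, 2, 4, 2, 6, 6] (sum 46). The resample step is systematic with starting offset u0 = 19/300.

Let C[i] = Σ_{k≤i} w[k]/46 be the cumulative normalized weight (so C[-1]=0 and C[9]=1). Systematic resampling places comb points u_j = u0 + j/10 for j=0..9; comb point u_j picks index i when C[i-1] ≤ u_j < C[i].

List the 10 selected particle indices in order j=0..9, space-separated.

C = [7/46, 11/46, 10/23, 1/2, 13/23, 14/23, 16/23, 17/23, 20/23, 1]
j=0: u_0=19/300 ∈ [0, 7/46) → index 0
j=1: u_1=49/300 ∈ [7/46, 11/46) → index 1
j=2: u_2=79/300 ∈ [11/46, 10/23) → index 2
j=3: u_3=109/300 ∈ [11/46, 10/23) → index 2
j=4: u_4=139/300 ∈ [10/23, 1/2) → index 3
j=5: u_5=169/300 ∈ [1/2, 13/23) → index 4
j=6: u_6=199/300 ∈ [14/23, 16/23) → index 6
j=7: u_7=229/300 ∈ [17/23, 20/23) → index 8
j=8: u_8=259/300 ∈ [17/23, 20/23) → index 8
j=9: u_9=289/300 ∈ [20/23, 1) → index 9

0 1 2 2 3 4 6 8 8 9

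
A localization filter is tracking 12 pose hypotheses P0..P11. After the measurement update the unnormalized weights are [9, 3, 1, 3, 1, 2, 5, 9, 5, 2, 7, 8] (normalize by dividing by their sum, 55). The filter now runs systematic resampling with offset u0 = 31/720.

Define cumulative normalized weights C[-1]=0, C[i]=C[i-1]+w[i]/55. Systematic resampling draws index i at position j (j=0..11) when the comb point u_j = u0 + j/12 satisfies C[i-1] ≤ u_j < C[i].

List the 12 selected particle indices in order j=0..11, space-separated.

C = [9/55, 12/55, 13/55, 16/55, 17/55, 19/55, 24/55, 3/5, 38/55, 8/11, 47/55, 1]
j=0: u_0=31/720 ∈ [0, 9/55) → index 0
j=1: u_1=91/720 ∈ [0, 9/55) → index 0
j=2: u_2=151/720 ∈ [9/55, 12/55) → index 1
j=3: u_3=211/720 ∈ [16/55, 17/55) → index 4
j=4: u_4=271/720 ∈ [19/55, 24/55) → index 6
j=5: u_5=331/720 ∈ [24/55, 3/5) → index 7
j=6: u_6=391/720 ∈ [24/55, 3/5) → index 7
j=7: u_7=451/720 ∈ [3/5, 38/55) → index 8
j=8: u_8=511/720 ∈ [38/55, 8/11) → index 9
j=9: u_9=571/720 ∈ [8/11, 47/55) → index 10
j=10: u_10=631/720 ∈ [47/55, 1) → index 11
j=11: u_11=691/720 ∈ [47/55, 1) → index 11

0 0 1 4 6 7 7 8 9 10 11 11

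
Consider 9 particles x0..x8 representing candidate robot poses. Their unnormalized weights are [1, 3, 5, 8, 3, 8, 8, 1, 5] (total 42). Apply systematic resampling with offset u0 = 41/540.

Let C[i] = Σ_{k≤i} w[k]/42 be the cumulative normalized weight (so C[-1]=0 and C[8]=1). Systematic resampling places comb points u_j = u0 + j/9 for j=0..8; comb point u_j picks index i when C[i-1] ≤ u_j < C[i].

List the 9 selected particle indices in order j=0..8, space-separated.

C = [1/42, 2/21, 3/14, 17/42, 10/21, 2/3, 6/7, 37/42, 1]
j=0: u_0=41/540 ∈ [1/42, 2/21) → index 1
j=1: u_1=101/540 ∈ [2/21, 3/14) → index 2
j=2: u_2=161/540 ∈ [3/14, 17/42) → index 3
j=3: u_3=221/540 ∈ [17/42, 10/21) → index 4
j=4: u_4=281/540 ∈ [10/21, 2/3) → index 5
j=5: u_5=341/540 ∈ [10/21, 2/3) → index 5
j=6: u_6=401/540 ∈ [2/3, 6/7) → index 6
j=7: u_7=461/540 ∈ [2/3, 6/7) → index 6
j=8: u_8=521/540 ∈ [37/42, 1) → index 8

1 2 3 4 5 5 6 6 8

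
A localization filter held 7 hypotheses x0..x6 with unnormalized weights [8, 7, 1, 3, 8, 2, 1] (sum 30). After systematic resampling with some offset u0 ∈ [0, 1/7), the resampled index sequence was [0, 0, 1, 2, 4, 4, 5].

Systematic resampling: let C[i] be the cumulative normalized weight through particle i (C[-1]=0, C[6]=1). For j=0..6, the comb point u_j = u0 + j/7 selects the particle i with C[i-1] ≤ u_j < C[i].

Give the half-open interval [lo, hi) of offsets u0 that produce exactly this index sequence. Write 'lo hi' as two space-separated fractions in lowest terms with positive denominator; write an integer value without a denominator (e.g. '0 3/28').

C = [4/15, 1/2, 8/15, 19/30, 9/10, 29/30, 1]
j=0 picked index 0: u0 ∈ [0, 4/15)
j=1 picked index 0: u0 ∈ [-1/7, 13/105)
j=2 picked index 1: u0 ∈ [-2/105, 3/14)
j=3 picked index 2: u0 ∈ [1/14, 11/105)
j=4 picked index 4: u0 ∈ [13/210, 23/70)
j=5 picked index 4: u0 ∈ [-17/210, 13/70)
j=6 picked index 5: u0 ∈ [3/70, 23/210)
intersection: [1/14, 11/105)

1/14 11/105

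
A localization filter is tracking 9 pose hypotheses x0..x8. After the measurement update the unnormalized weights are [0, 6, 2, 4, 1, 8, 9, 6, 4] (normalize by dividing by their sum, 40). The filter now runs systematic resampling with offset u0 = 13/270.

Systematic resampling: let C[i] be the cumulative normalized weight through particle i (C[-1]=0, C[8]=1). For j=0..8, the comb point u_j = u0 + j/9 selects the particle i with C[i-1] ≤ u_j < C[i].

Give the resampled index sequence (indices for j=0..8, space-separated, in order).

1 2 3 5 5 6 6 7 8

C = [0, 3/20, 1/5, 3/10, 13/40, 21/40, 3/4, 9/10, 1]
j=0: u_0=13/270 ∈ [0, 3/20) → index 1
j=1: u_1=43/270 ∈ [3/20, 1/5) → index 2
j=2: u_2=73/270 ∈ [1/5, 3/10) → index 3
j=3: u_3=103/270 ∈ [13/40, 21/40) → index 5
j=4: u_4=133/270 ∈ [13/40, 21/40) → index 5
j=5: u_5=163/270 ∈ [21/40, 3/4) → index 6
j=6: u_6=193/270 ∈ [21/40, 3/4) → index 6
j=7: u_7=223/270 ∈ [3/4, 9/10) → index 7
j=8: u_8=253/270 ∈ [9/10, 1) → index 8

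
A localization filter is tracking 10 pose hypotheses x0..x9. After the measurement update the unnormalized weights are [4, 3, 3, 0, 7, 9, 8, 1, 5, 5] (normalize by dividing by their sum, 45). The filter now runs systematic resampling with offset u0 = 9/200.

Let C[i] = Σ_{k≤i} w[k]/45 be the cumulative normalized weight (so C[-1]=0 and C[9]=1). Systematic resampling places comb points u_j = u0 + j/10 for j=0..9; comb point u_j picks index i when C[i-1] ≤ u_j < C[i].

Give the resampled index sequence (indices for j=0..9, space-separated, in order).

C = [4/45, 7/45, 2/9, 2/9, 17/45, 26/45, 34/45, 7/9, 8/9, 1]
j=0: u_0=9/200 ∈ [0, 4/45) → index 0
j=1: u_1=29/200 ∈ [4/45, 7/45) → index 1
j=2: u_2=49/200 ∈ [2/9, 17/45) → index 4
j=3: u_3=69/200 ∈ [2/9, 17/45) → index 4
j=4: u_4=89/200 ∈ [17/45, 26/45) → index 5
j=5: u_5=109/200 ∈ [17/45, 26/45) → index 5
j=6: u_6=129/200 ∈ [26/45, 34/45) → index 6
j=7: u_7=149/200 ∈ [26/45, 34/45) → index 6
j=8: u_8=169/200 ∈ [7/9, 8/9) → index 8
j=9: u_9=189/200 ∈ [8/9, 1) → index 9

0 1 4 4 5 5 6 6 8 9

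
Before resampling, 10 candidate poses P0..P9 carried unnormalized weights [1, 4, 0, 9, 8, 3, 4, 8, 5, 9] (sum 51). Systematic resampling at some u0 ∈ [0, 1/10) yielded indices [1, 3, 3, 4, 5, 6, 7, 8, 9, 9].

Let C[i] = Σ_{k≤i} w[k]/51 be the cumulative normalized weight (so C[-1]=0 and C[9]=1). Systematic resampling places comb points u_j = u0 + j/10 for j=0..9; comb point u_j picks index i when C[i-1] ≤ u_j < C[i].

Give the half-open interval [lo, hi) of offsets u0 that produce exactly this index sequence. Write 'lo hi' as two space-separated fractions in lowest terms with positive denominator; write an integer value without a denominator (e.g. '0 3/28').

C = [1/51, 5/51, 5/51, 14/51, 22/51, 25/51, 29/51, 37/51, 14/17, 1]
j=0 picked index 1: u0 ∈ [1/51, 5/51)
j=1 picked index 3: u0 ∈ [-1/510, 89/510)
j=2 picked index 3: u0 ∈ [-26/255, 19/255)
j=3 picked index 4: u0 ∈ [-13/510, 67/510)
j=4 picked index 5: u0 ∈ [8/255, 23/255)
j=5 picked index 6: u0 ∈ [-1/102, 7/102)
j=6 picked index 7: u0 ∈ [-8/255, 32/255)
j=7 picked index 8: u0 ∈ [13/510, 21/170)
j=8 picked index 9: u0 ∈ [2/85, 1/5)
j=9 picked index 9: u0 ∈ [-13/170, 1/10)
intersection: [8/255, 7/102)

8/255 7/102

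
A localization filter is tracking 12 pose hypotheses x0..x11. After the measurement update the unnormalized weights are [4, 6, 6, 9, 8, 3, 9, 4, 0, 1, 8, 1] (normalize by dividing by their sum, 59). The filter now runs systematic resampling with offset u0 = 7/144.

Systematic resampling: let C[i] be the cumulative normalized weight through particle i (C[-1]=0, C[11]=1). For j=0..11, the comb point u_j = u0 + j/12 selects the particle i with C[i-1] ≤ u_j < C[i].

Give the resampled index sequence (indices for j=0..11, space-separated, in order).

0 1 2 3 3 4 4 6 6 7 10 10

C = [4/59, 10/59, 16/59, 25/59, 33/59, 36/59, 45/59, 49/59, 49/59, 50/59, 58/59, 1]
j=0: u_0=7/144 ∈ [0, 4/59) → index 0
j=1: u_1=19/144 ∈ [4/59, 10/59) → index 1
j=2: u_2=31/144 ∈ [10/59, 16/59) → index 2
j=3: u_3=43/144 ∈ [16/59, 25/59) → index 3
j=4: u_4=55/144 ∈ [16/59, 25/59) → index 3
j=5: u_5=67/144 ∈ [25/59, 33/59) → index 4
j=6: u_6=79/144 ∈ [25/59, 33/59) → index 4
j=7: u_7=91/144 ∈ [36/59, 45/59) → index 6
j=8: u_8=103/144 ∈ [36/59, 45/59) → index 6
j=9: u_9=115/144 ∈ [45/59, 49/59) → index 7
j=10: u_10=127/144 ∈ [50/59, 58/59) → index 10
j=11: u_11=139/144 ∈ [50/59, 58/59) → index 10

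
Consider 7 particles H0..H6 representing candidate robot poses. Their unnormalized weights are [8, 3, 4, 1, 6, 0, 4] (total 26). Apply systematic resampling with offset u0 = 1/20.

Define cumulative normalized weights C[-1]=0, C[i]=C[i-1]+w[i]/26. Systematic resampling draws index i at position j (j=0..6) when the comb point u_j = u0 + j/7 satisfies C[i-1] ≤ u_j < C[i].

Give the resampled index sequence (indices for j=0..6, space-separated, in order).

0 0 1 2 4 4 6

C = [4/13, 11/26, 15/26, 8/13, 11/13, 11/13, 1]
j=0: u_0=1/20 ∈ [0, 4/13) → index 0
j=1: u_1=27/140 ∈ [0, 4/13) → index 0
j=2: u_2=47/140 ∈ [4/13, 11/26) → index 1
j=3: u_3=67/140 ∈ [11/26, 15/26) → index 2
j=4: u_4=87/140 ∈ [8/13, 11/13) → index 4
j=5: u_5=107/140 ∈ [8/13, 11/13) → index 4
j=6: u_6=127/140 ∈ [11/13, 1) → index 6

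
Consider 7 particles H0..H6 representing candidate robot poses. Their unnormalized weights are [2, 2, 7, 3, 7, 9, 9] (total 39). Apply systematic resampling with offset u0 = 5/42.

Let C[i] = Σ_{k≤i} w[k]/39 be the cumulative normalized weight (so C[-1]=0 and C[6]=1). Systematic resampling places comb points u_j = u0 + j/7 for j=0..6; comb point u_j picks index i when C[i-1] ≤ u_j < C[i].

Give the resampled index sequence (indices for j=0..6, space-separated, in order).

C = [2/39, 4/39, 11/39, 14/39, 7/13, 10/13, 1]
j=0: u_0=5/42 ∈ [4/39, 11/39) → index 2
j=1: u_1=11/42 ∈ [4/39, 11/39) → index 2
j=2: u_2=17/42 ∈ [14/39, 7/13) → index 4
j=3: u_3=23/42 ∈ [7/13, 10/13) → index 5
j=4: u_4=29/42 ∈ [7/13, 10/13) → index 5
j=5: u_5=5/6 ∈ [10/13, 1) → index 6
j=6: u_6=41/42 ∈ [10/13, 1) → index 6

2 2 4 5 5 6 6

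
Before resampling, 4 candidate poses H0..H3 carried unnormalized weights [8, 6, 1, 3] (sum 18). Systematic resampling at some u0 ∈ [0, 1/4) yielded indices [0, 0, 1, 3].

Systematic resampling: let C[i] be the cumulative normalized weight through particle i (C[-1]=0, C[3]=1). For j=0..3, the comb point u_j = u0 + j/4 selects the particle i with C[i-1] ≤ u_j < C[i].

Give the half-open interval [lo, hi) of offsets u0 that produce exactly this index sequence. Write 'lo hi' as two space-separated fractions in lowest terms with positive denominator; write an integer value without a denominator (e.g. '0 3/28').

C = [4/9, 7/9, 5/6, 1]
j=0 picked index 0: u0 ∈ [0, 4/9)
j=1 picked index 0: u0 ∈ [-1/4, 7/36)
j=2 picked index 1: u0 ∈ [-1/18, 5/18)
j=3 picked index 3: u0 ∈ [1/12, 1/4)
intersection: [1/12, 7/36)

1/12 7/36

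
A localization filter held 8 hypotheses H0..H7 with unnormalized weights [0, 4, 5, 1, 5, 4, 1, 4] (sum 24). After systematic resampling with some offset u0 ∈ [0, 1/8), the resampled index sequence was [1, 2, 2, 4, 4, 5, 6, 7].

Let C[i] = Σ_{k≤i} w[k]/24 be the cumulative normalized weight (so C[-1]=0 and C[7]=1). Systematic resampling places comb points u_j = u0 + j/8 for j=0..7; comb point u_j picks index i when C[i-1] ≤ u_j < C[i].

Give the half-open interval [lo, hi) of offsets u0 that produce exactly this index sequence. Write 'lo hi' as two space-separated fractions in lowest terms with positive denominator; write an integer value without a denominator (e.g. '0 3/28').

1/24 1/12

C = [0, 1/6, 3/8, 5/12, 5/8, 19/24, 5/6, 1]
j=0 picked index 1: u0 ∈ [0, 1/6)
j=1 picked index 2: u0 ∈ [1/24, 1/4)
j=2 picked index 2: u0 ∈ [-1/12, 1/8)
j=3 picked index 4: u0 ∈ [1/24, 1/4)
j=4 picked index 4: u0 ∈ [-1/12, 1/8)
j=5 picked index 5: u0 ∈ [0, 1/6)
j=6 picked index 6: u0 ∈ [1/24, 1/12)
j=7 picked index 7: u0 ∈ [-1/24, 1/8)
intersection: [1/24, 1/12)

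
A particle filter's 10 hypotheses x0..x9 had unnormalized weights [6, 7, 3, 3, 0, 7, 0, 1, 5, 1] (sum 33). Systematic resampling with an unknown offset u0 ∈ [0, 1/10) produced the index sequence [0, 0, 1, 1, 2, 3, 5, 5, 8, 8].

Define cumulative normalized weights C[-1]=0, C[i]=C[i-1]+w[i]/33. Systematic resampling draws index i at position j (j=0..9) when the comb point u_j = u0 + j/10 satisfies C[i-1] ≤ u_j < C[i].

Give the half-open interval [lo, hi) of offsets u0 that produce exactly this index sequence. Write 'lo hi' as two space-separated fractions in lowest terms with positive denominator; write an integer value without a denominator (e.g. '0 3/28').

1/55 23/330

C = [2/11, 13/33, 16/33, 19/33, 19/33, 26/33, 26/33, 9/11, 32/33, 1]
j=0 picked index 0: u0 ∈ [0, 2/11)
j=1 picked index 0: u0 ∈ [-1/10, 9/110)
j=2 picked index 1: u0 ∈ [-1/55, 32/165)
j=3 picked index 1: u0 ∈ [-13/110, 31/330)
j=4 picked index 2: u0 ∈ [-1/165, 14/165)
j=5 picked index 3: u0 ∈ [-1/66, 5/66)
j=6 picked index 5: u0 ∈ [-4/165, 31/165)
j=7 picked index 5: u0 ∈ [-41/330, 29/330)
j=8 picked index 8: u0 ∈ [1/55, 28/165)
j=9 picked index 8: u0 ∈ [-9/110, 23/330)
intersection: [1/55, 23/330)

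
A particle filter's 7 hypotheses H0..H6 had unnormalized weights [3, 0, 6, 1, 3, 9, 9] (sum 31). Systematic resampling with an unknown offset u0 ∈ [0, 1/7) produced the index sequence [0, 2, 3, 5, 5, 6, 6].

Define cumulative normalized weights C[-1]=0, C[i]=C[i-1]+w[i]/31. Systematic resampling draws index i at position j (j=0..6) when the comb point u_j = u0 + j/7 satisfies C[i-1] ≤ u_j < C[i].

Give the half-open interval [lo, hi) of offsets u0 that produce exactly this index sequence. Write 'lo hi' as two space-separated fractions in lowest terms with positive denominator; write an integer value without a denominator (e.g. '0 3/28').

1/217 8/217

C = [3/31, 3/31, 9/31, 10/31, 13/31, 22/31, 1]
j=0 picked index 0: u0 ∈ [0, 3/31)
j=1 picked index 2: u0 ∈ [-10/217, 32/217)
j=2 picked index 3: u0 ∈ [1/217, 8/217)
j=3 picked index 5: u0 ∈ [-2/217, 61/217)
j=4 picked index 5: u0 ∈ [-33/217, 30/217)
j=5 picked index 6: u0 ∈ [-1/217, 2/7)
j=6 picked index 6: u0 ∈ [-32/217, 1/7)
intersection: [1/217, 8/217)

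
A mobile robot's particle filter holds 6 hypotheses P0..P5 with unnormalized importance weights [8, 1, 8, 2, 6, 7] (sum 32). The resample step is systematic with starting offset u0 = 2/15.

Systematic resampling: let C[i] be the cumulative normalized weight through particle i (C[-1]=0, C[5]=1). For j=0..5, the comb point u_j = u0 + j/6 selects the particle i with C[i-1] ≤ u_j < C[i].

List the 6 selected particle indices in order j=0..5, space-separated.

C = [1/4, 9/32, 17/32, 19/32, 25/32, 1]
j=0: u_0=2/15 ∈ [0, 1/4) → index 0
j=1: u_1=3/10 ∈ [9/32, 17/32) → index 2
j=2: u_2=7/15 ∈ [9/32, 17/32) → index 2
j=3: u_3=19/30 ∈ [19/32, 25/32) → index 4
j=4: u_4=4/5 ∈ [25/32, 1) → index 5
j=5: u_5=29/30 ∈ [25/32, 1) → index 5

0 2 2 4 5 5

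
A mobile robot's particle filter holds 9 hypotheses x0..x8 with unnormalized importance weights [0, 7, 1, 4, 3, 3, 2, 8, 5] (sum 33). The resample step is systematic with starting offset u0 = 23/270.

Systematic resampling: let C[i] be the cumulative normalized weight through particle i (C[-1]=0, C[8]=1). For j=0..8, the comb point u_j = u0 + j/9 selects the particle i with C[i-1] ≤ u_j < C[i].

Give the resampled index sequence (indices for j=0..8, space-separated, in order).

C = [0, 7/33, 8/33, 4/11, 5/11, 6/11, 20/33, 28/33, 1]
j=0: u_0=23/270 ∈ [0, 7/33) → index 1
j=1: u_1=53/270 ∈ [0, 7/33) → index 1
j=2: u_2=83/270 ∈ [8/33, 4/11) → index 3
j=3: u_3=113/270 ∈ [4/11, 5/11) → index 4
j=4: u_4=143/270 ∈ [5/11, 6/11) → index 5
j=5: u_5=173/270 ∈ [20/33, 28/33) → index 7
j=6: u_6=203/270 ∈ [20/33, 28/33) → index 7
j=7: u_7=233/270 ∈ [28/33, 1) → index 8
j=8: u_8=263/270 ∈ [28/33, 1) → index 8

1 1 3 4 5 7 7 8 8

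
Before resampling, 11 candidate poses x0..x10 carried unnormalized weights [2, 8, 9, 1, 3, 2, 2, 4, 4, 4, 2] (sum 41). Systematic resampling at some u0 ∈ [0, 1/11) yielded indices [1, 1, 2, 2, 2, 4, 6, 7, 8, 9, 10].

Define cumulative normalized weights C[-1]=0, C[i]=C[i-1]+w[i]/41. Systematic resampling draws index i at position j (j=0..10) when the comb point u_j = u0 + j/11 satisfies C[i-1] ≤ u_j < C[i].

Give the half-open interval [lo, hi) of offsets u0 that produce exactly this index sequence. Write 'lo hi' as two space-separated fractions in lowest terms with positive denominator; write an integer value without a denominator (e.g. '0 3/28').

29/451 1/11

C = [2/41, 10/41, 19/41, 20/41, 23/41, 25/41, 27/41, 31/41, 35/41, 39/41, 1]
j=0 picked index 1: u0 ∈ [2/41, 10/41)
j=1 picked index 1: u0 ∈ [-19/451, 69/451)
j=2 picked index 2: u0 ∈ [28/451, 127/451)
j=3 picked index 2: u0 ∈ [-13/451, 86/451)
j=4 picked index 2: u0 ∈ [-54/451, 45/451)
j=5 picked index 4: u0 ∈ [15/451, 48/451)
j=6 picked index 6: u0 ∈ [29/451, 51/451)
j=7 picked index 7: u0 ∈ [10/451, 54/451)
j=8 picked index 8: u0 ∈ [13/451, 57/451)
j=9 picked index 9: u0 ∈ [16/451, 60/451)
j=10 picked index 10: u0 ∈ [19/451, 1/11)
intersection: [29/451, 1/11)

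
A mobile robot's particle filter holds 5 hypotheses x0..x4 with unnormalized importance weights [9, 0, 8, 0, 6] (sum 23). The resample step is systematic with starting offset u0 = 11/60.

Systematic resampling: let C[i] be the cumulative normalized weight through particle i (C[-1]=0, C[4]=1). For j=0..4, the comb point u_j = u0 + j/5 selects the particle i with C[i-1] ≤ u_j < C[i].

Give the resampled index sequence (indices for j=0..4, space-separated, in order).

C = [9/23, 9/23, 17/23, 17/23, 1]
j=0: u_0=11/60 ∈ [0, 9/23) → index 0
j=1: u_1=23/60 ∈ [0, 9/23) → index 0
j=2: u_2=7/12 ∈ [9/23, 17/23) → index 2
j=3: u_3=47/60 ∈ [17/23, 1) → index 4
j=4: u_4=59/60 ∈ [17/23, 1) → index 4

0 0 2 4 4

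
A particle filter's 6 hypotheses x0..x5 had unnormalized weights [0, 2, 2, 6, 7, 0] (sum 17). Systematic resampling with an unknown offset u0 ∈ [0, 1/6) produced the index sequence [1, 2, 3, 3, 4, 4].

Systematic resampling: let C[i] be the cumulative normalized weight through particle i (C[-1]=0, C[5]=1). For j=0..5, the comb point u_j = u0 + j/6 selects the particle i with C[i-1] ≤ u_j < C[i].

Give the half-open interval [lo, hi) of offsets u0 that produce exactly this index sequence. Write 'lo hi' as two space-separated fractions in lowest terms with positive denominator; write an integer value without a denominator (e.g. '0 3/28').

C = [0, 2/17, 4/17, 10/17, 1, 1]
j=0 picked index 1: u0 ∈ [0, 2/17)
j=1 picked index 2: u0 ∈ [-5/102, 7/102)
j=2 picked index 3: u0 ∈ [-5/51, 13/51)
j=3 picked index 3: u0 ∈ [-9/34, 3/34)
j=4 picked index 4: u0 ∈ [-4/51, 1/3)
j=5 picked index 4: u0 ∈ [-25/102, 1/6)
intersection: [0, 7/102)

0 7/102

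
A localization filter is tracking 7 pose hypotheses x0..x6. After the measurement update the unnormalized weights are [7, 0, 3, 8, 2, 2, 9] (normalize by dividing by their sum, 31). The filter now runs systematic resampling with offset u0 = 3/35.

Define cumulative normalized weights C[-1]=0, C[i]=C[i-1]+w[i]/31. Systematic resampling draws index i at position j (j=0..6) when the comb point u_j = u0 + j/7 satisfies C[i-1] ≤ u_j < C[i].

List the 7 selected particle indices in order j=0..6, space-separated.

0 2 3 3 5 6 6

C = [7/31, 7/31, 10/31, 18/31, 20/31, 22/31, 1]
j=0: u_0=3/35 ∈ [0, 7/31) → index 0
j=1: u_1=8/35 ∈ [7/31, 10/31) → index 2
j=2: u_2=13/35 ∈ [10/31, 18/31) → index 3
j=3: u_3=18/35 ∈ [10/31, 18/31) → index 3
j=4: u_4=23/35 ∈ [20/31, 22/31) → index 5
j=5: u_5=4/5 ∈ [22/31, 1) → index 6
j=6: u_6=33/35 ∈ [22/31, 1) → index 6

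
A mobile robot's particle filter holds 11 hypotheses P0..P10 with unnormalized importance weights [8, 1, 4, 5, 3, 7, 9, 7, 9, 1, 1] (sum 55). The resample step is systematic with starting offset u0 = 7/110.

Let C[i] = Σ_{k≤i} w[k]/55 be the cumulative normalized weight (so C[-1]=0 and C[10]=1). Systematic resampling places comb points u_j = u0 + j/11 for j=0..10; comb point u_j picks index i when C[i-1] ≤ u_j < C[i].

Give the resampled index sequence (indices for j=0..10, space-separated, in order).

C = [8/55, 9/55, 13/55, 18/55, 21/55, 28/55, 37/55, 4/5, 53/55, 54/55, 1]
j=0: u_0=7/110 ∈ [0, 8/55) → index 0
j=1: u_1=17/110 ∈ [8/55, 9/55) → index 1
j=2: u_2=27/110 ∈ [13/55, 18/55) → index 3
j=3: u_3=37/110 ∈ [18/55, 21/55) → index 4
j=4: u_4=47/110 ∈ [21/55, 28/55) → index 5
j=5: u_5=57/110 ∈ [28/55, 37/55) → index 6
j=6: u_6=67/110 ∈ [28/55, 37/55) → index 6
j=7: u_7=7/10 ∈ [37/55, 4/5) → index 7
j=8: u_8=87/110 ∈ [37/55, 4/5) → index 7
j=9: u_9=97/110 ∈ [4/5, 53/55) → index 8
j=10: u_10=107/110 ∈ [53/55, 54/55) → index 9

0 1 3 4 5 6 6 7 7 8 9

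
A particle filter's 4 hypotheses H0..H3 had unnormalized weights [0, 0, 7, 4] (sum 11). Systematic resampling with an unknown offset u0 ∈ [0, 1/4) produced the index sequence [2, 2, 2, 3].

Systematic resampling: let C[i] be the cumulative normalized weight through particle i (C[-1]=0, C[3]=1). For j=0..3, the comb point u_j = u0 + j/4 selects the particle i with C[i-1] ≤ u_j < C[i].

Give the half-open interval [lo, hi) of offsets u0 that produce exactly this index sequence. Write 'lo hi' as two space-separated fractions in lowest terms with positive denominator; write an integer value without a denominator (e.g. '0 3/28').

0 3/22

C = [0, 0, 7/11, 1]
j=0 picked index 2: u0 ∈ [0, 7/11)
j=1 picked index 2: u0 ∈ [-1/4, 17/44)
j=2 picked index 2: u0 ∈ [-1/2, 3/22)
j=3 picked index 3: u0 ∈ [-5/44, 1/4)
intersection: [0, 3/22)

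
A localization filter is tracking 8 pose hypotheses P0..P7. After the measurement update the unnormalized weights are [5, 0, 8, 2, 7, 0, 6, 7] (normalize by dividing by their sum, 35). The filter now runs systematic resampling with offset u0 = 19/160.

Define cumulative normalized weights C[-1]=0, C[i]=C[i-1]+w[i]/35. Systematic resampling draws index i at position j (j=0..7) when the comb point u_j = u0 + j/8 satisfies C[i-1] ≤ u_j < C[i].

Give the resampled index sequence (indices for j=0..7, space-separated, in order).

C = [1/7, 1/7, 13/35, 3/7, 22/35, 22/35, 4/5, 1]
j=0: u_0=19/160 ∈ [0, 1/7) → index 0
j=1: u_1=39/160 ∈ [1/7, 13/35) → index 2
j=2: u_2=59/160 ∈ [1/7, 13/35) → index 2
j=3: u_3=79/160 ∈ [3/7, 22/35) → index 4
j=4: u_4=99/160 ∈ [3/7, 22/35) → index 4
j=5: u_5=119/160 ∈ [22/35, 4/5) → index 6
j=6: u_6=139/160 ∈ [4/5, 1) → index 7
j=7: u_7=159/160 ∈ [4/5, 1) → index 7

0 2 2 4 4 6 7 7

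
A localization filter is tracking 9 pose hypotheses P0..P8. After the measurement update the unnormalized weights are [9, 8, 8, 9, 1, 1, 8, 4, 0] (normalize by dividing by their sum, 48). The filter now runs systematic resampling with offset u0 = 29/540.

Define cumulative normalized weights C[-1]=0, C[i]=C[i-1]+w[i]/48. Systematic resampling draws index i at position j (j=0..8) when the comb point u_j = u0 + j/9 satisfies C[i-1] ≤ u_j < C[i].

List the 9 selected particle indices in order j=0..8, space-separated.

0 0 1 2 2 3 4 6 7

C = [3/16, 17/48, 25/48, 17/24, 35/48, 3/4, 11/12, 1, 1]
j=0: u_0=29/540 ∈ [0, 3/16) → index 0
j=1: u_1=89/540 ∈ [0, 3/16) → index 0
j=2: u_2=149/540 ∈ [3/16, 17/48) → index 1
j=3: u_3=209/540 ∈ [17/48, 25/48) → index 2
j=4: u_4=269/540 ∈ [17/48, 25/48) → index 2
j=5: u_5=329/540 ∈ [25/48, 17/24) → index 3
j=6: u_6=389/540 ∈ [17/24, 35/48) → index 4
j=7: u_7=449/540 ∈ [3/4, 11/12) → index 6
j=8: u_8=509/540 ∈ [11/12, 1) → index 7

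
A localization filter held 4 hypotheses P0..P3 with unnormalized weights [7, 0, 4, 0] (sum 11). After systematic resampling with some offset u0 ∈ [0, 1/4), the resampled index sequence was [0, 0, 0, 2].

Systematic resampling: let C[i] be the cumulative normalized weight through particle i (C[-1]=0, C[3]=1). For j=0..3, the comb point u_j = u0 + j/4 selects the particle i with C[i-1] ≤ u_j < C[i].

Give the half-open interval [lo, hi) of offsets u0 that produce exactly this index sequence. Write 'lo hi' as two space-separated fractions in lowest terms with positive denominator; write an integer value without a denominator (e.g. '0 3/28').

0 3/22

C = [7/11, 7/11, 1, 1]
j=0 picked index 0: u0 ∈ [0, 7/11)
j=1 picked index 0: u0 ∈ [-1/4, 17/44)
j=2 picked index 0: u0 ∈ [-1/2, 3/22)
j=3 picked index 2: u0 ∈ [-5/44, 1/4)
intersection: [0, 3/22)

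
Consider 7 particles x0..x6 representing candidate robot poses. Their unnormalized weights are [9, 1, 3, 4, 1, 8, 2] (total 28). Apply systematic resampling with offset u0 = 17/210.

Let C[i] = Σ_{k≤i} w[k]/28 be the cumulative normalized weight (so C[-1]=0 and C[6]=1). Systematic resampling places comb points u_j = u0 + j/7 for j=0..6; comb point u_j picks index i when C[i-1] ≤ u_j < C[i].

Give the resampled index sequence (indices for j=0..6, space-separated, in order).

C = [9/28, 5/14, 13/28, 17/28, 9/14, 13/14, 1]
j=0: u_0=17/210 ∈ [0, 9/28) → index 0
j=1: u_1=47/210 ∈ [0, 9/28) → index 0
j=2: u_2=11/30 ∈ [5/14, 13/28) → index 2
j=3: u_3=107/210 ∈ [13/28, 17/28) → index 3
j=4: u_4=137/210 ∈ [9/14, 13/14) → index 5
j=5: u_5=167/210 ∈ [9/14, 13/14) → index 5
j=6: u_6=197/210 ∈ [13/14, 1) → index 6

0 0 2 3 5 5 6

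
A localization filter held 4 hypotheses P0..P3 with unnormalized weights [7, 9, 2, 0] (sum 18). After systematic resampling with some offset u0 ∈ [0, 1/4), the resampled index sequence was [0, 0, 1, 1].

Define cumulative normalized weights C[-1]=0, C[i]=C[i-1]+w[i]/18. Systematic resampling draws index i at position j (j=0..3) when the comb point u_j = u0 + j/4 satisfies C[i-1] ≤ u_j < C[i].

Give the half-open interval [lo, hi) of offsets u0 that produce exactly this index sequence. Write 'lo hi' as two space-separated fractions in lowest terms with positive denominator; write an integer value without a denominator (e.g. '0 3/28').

C = [7/18, 8/9, 1, 1]
j=0 picked index 0: u0 ∈ [0, 7/18)
j=1 picked index 0: u0 ∈ [-1/4, 5/36)
j=2 picked index 1: u0 ∈ [-1/9, 7/18)
j=3 picked index 1: u0 ∈ [-13/36, 5/36)
intersection: [0, 5/36)

0 5/36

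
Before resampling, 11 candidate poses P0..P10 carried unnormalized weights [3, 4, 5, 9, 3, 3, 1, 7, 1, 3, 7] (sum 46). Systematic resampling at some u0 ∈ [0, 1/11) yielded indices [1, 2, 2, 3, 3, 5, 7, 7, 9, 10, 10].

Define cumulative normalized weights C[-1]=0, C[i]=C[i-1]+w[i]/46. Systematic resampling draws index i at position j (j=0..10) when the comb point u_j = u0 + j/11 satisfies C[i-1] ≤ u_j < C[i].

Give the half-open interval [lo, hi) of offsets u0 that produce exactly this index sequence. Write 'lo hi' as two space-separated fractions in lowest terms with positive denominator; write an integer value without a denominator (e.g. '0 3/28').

17/253 20/253

C = [3/46, 7/46, 6/23, 21/46, 12/23, 27/46, 14/23, 35/46, 18/23, 39/46, 1]
j=0 picked index 1: u0 ∈ [3/46, 7/46)
j=1 picked index 2: u0 ∈ [31/506, 43/253)
j=2 picked index 2: u0 ∈ [-15/506, 20/253)
j=3 picked index 3: u0 ∈ [-3/253, 93/506)
j=4 picked index 3: u0 ∈ [-26/253, 47/506)
j=5 picked index 5: u0 ∈ [17/253, 67/506)
j=6 picked index 7: u0 ∈ [16/253, 109/506)
j=7 picked index 7: u0 ∈ [-7/253, 63/506)
j=8 picked index 9: u0 ∈ [14/253, 61/506)
j=9 picked index 10: u0 ∈ [15/506, 2/11)
j=10 picked index 10: u0 ∈ [-31/506, 1/11)
intersection: [17/253, 20/253)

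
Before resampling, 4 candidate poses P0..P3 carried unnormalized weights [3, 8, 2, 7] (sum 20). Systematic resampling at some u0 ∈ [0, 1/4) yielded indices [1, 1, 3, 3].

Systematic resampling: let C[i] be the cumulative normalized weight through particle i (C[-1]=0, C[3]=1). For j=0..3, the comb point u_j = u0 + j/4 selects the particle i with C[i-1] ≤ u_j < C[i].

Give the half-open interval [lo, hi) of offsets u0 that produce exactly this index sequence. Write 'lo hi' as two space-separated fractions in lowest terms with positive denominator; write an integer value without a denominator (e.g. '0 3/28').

3/20 1/4

C = [3/20, 11/20, 13/20, 1]
j=0 picked index 1: u0 ∈ [3/20, 11/20)
j=1 picked index 1: u0 ∈ [-1/10, 3/10)
j=2 picked index 3: u0 ∈ [3/20, 1/2)
j=3 picked index 3: u0 ∈ [-1/10, 1/4)
intersection: [3/20, 1/4)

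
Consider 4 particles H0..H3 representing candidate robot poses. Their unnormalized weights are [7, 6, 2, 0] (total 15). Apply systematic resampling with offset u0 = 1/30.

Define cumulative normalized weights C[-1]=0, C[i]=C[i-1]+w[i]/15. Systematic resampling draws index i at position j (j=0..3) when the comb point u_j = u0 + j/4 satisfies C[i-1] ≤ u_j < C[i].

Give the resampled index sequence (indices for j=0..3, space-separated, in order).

0 0 1 1

C = [7/15, 13/15, 1, 1]
j=0: u_0=1/30 ∈ [0, 7/15) → index 0
j=1: u_1=17/60 ∈ [0, 7/15) → index 0
j=2: u_2=8/15 ∈ [7/15, 13/15) → index 1
j=3: u_3=47/60 ∈ [7/15, 13/15) → index 1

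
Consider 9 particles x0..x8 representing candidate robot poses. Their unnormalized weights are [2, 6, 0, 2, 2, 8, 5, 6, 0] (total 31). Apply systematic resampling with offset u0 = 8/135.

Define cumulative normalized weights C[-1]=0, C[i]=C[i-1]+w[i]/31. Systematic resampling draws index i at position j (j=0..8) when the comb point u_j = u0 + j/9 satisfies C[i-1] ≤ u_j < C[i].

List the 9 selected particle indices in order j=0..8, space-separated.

0 1 3 5 5 5 6 7 7

C = [2/31, 8/31, 8/31, 10/31, 12/31, 20/31, 25/31, 1, 1]
j=0: u_0=8/135 ∈ [0, 2/31) → index 0
j=1: u_1=23/135 ∈ [2/31, 8/31) → index 1
j=2: u_2=38/135 ∈ [8/31, 10/31) → index 3
j=3: u_3=53/135 ∈ [12/31, 20/31) → index 5
j=4: u_4=68/135 ∈ [12/31, 20/31) → index 5
j=5: u_5=83/135 ∈ [12/31, 20/31) → index 5
j=6: u_6=98/135 ∈ [20/31, 25/31) → index 6
j=7: u_7=113/135 ∈ [25/31, 1) → index 7
j=8: u_8=128/135 ∈ [25/31, 1) → index 7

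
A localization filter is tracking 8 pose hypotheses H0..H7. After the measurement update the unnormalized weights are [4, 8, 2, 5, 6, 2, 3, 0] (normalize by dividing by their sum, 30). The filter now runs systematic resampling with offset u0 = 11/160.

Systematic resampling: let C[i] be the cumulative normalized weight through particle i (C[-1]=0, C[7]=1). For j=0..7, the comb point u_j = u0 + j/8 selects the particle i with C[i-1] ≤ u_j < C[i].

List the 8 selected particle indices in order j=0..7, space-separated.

0 1 1 2 3 4 4 6

C = [2/15, 2/5, 7/15, 19/30, 5/6, 9/10, 1, 1]
j=0: u_0=11/160 ∈ [0, 2/15) → index 0
j=1: u_1=31/160 ∈ [2/15, 2/5) → index 1
j=2: u_2=51/160 ∈ [2/15, 2/5) → index 1
j=3: u_3=71/160 ∈ [2/5, 7/15) → index 2
j=4: u_4=91/160 ∈ [7/15, 19/30) → index 3
j=5: u_5=111/160 ∈ [19/30, 5/6) → index 4
j=6: u_6=131/160 ∈ [19/30, 5/6) → index 4
j=7: u_7=151/160 ∈ [9/10, 1) → index 6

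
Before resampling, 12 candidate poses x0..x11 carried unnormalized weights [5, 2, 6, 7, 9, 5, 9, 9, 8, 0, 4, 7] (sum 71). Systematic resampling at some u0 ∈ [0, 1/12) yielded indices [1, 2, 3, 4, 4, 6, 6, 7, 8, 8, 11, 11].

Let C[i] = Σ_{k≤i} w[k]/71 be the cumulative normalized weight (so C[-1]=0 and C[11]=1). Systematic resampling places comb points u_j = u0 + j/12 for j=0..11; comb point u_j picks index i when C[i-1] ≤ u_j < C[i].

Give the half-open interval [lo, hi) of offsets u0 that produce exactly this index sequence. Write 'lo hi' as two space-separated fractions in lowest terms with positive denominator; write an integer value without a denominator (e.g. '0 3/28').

5/71 16/213

C = [5/71, 7/71, 13/71, 20/71, 29/71, 34/71, 43/71, 52/71, 60/71, 60/71, 64/71, 1]
j=0 picked index 1: u0 ∈ [5/71, 7/71)
j=1 picked index 2: u0 ∈ [13/852, 85/852)
j=2 picked index 3: u0 ∈ [7/426, 49/426)
j=3 picked index 4: u0 ∈ [9/284, 45/284)
j=4 picked index 4: u0 ∈ [-11/213, 16/213)
j=5 picked index 6: u0 ∈ [53/852, 161/852)
j=6 picked index 6: u0 ∈ [-3/142, 15/142)
j=7 picked index 7: u0 ∈ [19/852, 127/852)
j=8 picked index 8: u0 ∈ [14/213, 38/213)
j=9 picked index 8: u0 ∈ [-5/284, 27/284)
j=10 picked index 11: u0 ∈ [29/426, 1/6)
j=11 picked index 11: u0 ∈ [-13/852, 1/12)
intersection: [5/71, 16/213)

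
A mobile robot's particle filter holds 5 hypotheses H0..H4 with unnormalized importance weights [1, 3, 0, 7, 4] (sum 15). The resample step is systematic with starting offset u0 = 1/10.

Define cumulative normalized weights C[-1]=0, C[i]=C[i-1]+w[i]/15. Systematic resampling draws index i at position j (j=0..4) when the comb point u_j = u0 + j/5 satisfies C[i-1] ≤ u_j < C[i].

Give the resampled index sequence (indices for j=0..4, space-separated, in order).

1 3 3 3 4

C = [1/15, 4/15, 4/15, 11/15, 1]
j=0: u_0=1/10 ∈ [1/15, 4/15) → index 1
j=1: u_1=3/10 ∈ [4/15, 11/15) → index 3
j=2: u_2=1/2 ∈ [4/15, 11/15) → index 3
j=3: u_3=7/10 ∈ [4/15, 11/15) → index 3
j=4: u_4=9/10 ∈ [11/15, 1) → index 4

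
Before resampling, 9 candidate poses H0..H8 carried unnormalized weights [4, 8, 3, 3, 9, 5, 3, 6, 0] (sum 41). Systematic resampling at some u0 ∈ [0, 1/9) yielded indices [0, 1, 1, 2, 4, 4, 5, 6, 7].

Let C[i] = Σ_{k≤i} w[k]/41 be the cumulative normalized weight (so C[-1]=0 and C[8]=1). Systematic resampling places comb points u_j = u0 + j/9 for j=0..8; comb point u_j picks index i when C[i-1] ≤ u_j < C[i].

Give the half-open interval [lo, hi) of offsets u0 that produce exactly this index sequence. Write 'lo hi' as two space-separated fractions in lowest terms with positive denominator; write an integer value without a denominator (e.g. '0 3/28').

1/369 4/123

C = [4/41, 12/41, 15/41, 18/41, 27/41, 32/41, 35/41, 1, 1]
j=0 picked index 0: u0 ∈ [0, 4/41)
j=1 picked index 1: u0 ∈ [-5/369, 67/369)
j=2 picked index 1: u0 ∈ [-46/369, 26/369)
j=3 picked index 2: u0 ∈ [-5/123, 4/123)
j=4 picked index 4: u0 ∈ [-2/369, 79/369)
j=5 picked index 4: u0 ∈ [-43/369, 38/369)
j=6 picked index 5: u0 ∈ [-1/123, 14/123)
j=7 picked index 6: u0 ∈ [1/369, 28/369)
j=8 picked index 7: u0 ∈ [-13/369, 1/9)
intersection: [1/369, 4/123)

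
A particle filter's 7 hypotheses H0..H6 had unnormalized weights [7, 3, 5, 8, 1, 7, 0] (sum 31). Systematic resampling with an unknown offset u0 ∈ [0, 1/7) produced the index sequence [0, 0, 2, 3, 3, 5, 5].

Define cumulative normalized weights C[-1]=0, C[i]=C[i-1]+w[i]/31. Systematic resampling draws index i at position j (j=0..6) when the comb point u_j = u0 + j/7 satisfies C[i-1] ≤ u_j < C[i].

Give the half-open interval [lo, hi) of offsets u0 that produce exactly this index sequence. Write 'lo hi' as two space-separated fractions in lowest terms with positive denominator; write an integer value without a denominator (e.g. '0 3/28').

C = [7/31, 10/31, 15/31, 23/31, 24/31, 1, 1]
j=0 picked index 0: u0 ∈ [0, 7/31)
j=1 picked index 0: u0 ∈ [-1/7, 18/217)
j=2 picked index 2: u0 ∈ [8/217, 43/217)
j=3 picked index 3: u0 ∈ [12/217, 68/217)
j=4 picked index 3: u0 ∈ [-19/217, 37/217)
j=5 picked index 5: u0 ∈ [13/217, 2/7)
j=6 picked index 5: u0 ∈ [-18/217, 1/7)
intersection: [13/217, 18/217)

13/217 18/217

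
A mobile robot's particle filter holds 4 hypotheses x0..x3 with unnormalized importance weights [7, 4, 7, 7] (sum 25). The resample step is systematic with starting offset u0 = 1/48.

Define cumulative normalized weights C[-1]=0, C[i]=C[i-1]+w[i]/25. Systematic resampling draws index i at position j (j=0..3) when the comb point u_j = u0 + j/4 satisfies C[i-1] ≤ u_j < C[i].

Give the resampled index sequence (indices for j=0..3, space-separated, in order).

0 0 2 3

C = [7/25, 11/25, 18/25, 1]
j=0: u_0=1/48 ∈ [0, 7/25) → index 0
j=1: u_1=13/48 ∈ [0, 7/25) → index 0
j=2: u_2=25/48 ∈ [11/25, 18/25) → index 2
j=3: u_3=37/48 ∈ [18/25, 1) → index 3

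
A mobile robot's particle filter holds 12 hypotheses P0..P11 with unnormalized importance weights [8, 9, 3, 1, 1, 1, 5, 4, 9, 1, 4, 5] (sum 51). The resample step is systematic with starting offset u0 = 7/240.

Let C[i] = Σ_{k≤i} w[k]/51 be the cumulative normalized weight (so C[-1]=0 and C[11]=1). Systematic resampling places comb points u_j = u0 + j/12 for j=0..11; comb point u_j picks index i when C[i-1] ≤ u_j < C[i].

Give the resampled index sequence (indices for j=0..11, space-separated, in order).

C = [8/51, 1/3, 20/51, 7/17, 22/51, 23/51, 28/51, 32/51, 41/51, 14/17, 46/51, 1]
j=0: u_0=7/240 ∈ [0, 8/51) → index 0
j=1: u_1=9/80 ∈ [0, 8/51) → index 0
j=2: u_2=47/240 ∈ [8/51, 1/3) → index 1
j=3: u_3=67/240 ∈ [8/51, 1/3) → index 1
j=4: u_4=29/80 ∈ [1/3, 20/51) → index 2
j=5: u_5=107/240 ∈ [22/51, 23/51) → index 5
j=6: u_6=127/240 ∈ [23/51, 28/51) → index 6
j=7: u_7=49/80 ∈ [28/51, 32/51) → index 7
j=8: u_8=167/240 ∈ [32/51, 41/51) → index 8
j=9: u_9=187/240 ∈ [32/51, 41/51) → index 8
j=10: u_10=69/80 ∈ [14/17, 46/51) → index 10
j=11: u_11=227/240 ∈ [46/51, 1) → index 11

0 0 1 1 2 5 6 7 8 8 10 11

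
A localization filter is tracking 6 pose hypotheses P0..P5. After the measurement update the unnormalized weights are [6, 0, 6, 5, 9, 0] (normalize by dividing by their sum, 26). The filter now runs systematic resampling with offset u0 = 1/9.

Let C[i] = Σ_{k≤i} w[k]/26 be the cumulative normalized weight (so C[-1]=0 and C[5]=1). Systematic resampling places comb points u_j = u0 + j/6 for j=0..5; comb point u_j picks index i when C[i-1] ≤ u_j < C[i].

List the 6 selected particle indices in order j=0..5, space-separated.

0 2 2 3 4 4

C = [3/13, 3/13, 6/13, 17/26, 1, 1]
j=0: u_0=1/9 ∈ [0, 3/13) → index 0
j=1: u_1=5/18 ∈ [3/13, 6/13) → index 2
j=2: u_2=4/9 ∈ [3/13, 6/13) → index 2
j=3: u_3=11/18 ∈ [6/13, 17/26) → index 3
j=4: u_4=7/9 ∈ [17/26, 1) → index 4
j=5: u_5=17/18 ∈ [17/26, 1) → index 4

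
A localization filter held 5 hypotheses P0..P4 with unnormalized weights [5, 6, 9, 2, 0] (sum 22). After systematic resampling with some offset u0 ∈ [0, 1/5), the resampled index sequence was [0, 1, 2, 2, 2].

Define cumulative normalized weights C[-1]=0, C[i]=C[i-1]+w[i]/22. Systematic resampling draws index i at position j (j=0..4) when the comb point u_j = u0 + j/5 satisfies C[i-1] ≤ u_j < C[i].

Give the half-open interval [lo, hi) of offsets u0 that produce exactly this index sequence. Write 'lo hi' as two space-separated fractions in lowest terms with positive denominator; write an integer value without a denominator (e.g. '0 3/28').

1/10 6/55

C = [5/22, 1/2, 10/11, 1, 1]
j=0 picked index 0: u0 ∈ [0, 5/22)
j=1 picked index 1: u0 ∈ [3/110, 3/10)
j=2 picked index 2: u0 ∈ [1/10, 28/55)
j=3 picked index 2: u0 ∈ [-1/10, 17/55)
j=4 picked index 2: u0 ∈ [-3/10, 6/55)
intersection: [1/10, 6/55)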